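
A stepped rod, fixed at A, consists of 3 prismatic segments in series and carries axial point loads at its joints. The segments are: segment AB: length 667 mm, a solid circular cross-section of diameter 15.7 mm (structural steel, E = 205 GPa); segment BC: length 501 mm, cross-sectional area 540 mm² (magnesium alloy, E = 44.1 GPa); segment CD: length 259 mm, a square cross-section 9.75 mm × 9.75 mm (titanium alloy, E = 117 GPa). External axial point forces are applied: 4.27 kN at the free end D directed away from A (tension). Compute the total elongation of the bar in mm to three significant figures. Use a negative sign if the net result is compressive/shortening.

Internal axial forces (sectioning from the free end, tension +): N_CD = 4.27 kN, N_BC = 4.27 kN, N_AB = 4.27 kN.
A_AB = 193.6 mm².
A_CD = 95.06 mm².
δ_AB = 4270·667/(193.6·205000) = 0.07176 mm
δ_BC = 4270·501/(540·44100) = 0.08983 mm
δ_CD = 4270·259/(95.06·117000) = 0.09943 mm
δ = Σδ_i = 0.261 mm.

0.261 mm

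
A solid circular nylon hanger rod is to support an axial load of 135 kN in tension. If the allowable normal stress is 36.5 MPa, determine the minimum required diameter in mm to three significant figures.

68.6 mm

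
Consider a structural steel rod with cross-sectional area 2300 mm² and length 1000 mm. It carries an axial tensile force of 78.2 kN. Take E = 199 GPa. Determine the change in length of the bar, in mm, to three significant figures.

δ_mech = NL/(AE) = 78200·1000/(2300·199000) = 0.1709 mm.

0.171 mm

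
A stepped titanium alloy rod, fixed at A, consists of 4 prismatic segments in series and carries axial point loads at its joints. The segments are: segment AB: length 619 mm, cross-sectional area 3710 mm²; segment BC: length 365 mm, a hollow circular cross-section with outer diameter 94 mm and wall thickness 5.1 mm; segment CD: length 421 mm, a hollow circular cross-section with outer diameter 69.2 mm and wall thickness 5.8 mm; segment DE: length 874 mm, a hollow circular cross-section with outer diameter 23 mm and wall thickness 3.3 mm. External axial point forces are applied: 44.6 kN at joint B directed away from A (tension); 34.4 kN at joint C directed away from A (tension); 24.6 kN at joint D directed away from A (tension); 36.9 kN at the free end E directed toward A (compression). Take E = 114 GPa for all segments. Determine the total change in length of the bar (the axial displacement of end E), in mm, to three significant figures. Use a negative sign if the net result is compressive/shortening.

Internal axial forces (sectioning from the free end, tension +): N_DE = -36.9 kN, N_CD = -12.3 kN, N_BC = 22.1 kN, N_AB = 66.7 kN.
A_BC = 1424 mm².
A_CD = 1155 mm².
A_DE = 204.2 mm².
δ_AB = 66700·619/(3710·114000) = 0.09762 mm
δ_BC = 22100·365/(1424·114000) = 0.04968 mm
δ_CD = -12300·421/(1155·114000) = -0.03932 mm
δ_DE = -36900·874/(204.2·114000) = -1.385 mm
δ = Σδ_i = -1.277 mm.

-1.28 mm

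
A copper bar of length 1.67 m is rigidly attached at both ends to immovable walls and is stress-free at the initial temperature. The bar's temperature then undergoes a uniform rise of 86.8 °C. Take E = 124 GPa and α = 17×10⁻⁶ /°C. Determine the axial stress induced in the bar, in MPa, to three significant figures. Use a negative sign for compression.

Free thermal expansion αLΔT = 17e-6 · 1670 · 86.8 = 2.464 mm.
The walls impose strain ε = −(2.464)/1670 = -1.4756e-03; σ = Eε = 124000 · -1.4756e-03 = -183 MPa.

-183 MPa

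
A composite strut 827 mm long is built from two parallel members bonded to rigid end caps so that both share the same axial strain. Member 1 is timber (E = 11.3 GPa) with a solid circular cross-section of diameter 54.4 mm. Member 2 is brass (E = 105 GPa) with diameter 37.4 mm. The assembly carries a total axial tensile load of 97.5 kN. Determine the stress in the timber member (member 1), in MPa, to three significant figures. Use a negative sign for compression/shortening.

A_1 = 2324 mm².
A_2 = 1099 mm².
Equal strain + equilibrium ⇒ each member carries load in proportion to AE: A₁E₁ = 26260000 N, A₂E₂ = 115400000 N, ΣAE = 141600000 N.
σ₁ = P·E₁/ΣAE = 97500·11300/141600000 = 7.78 MPa.

7.78 MPa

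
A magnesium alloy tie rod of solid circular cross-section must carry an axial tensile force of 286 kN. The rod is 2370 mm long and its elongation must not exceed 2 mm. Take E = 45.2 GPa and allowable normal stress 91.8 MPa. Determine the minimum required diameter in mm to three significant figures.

97.7 mm

Required area A ≥ P/σ_allow = 286000/91.8 = 3115 mm².
For a solid circular section, d ≥ √(4A/π) = 62.98 mm.
Elongation limit: A ≥ PL/(Eδ_allow) = 286000·2370/(45200·2) = 7498 mm² ⇒ d ≥ 97.71 mm.
The elongation limit governs.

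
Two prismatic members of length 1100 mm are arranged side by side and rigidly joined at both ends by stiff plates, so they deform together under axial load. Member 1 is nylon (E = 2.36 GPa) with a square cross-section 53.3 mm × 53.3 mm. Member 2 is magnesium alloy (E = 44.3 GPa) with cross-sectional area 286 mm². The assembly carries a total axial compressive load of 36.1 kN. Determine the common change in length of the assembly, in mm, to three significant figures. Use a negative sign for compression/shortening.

-2.05 mm

A_1 = 2841 mm².
Equal strain + equilibrium ⇒ each member carries load in proportion to AE: A₁E₁ = 6705000 N, A₂E₂ = 12670000 N, ΣAE = 19370000 N.
δ = PL/ΣAE = -36100·1100/19370000 = -2.05 mm.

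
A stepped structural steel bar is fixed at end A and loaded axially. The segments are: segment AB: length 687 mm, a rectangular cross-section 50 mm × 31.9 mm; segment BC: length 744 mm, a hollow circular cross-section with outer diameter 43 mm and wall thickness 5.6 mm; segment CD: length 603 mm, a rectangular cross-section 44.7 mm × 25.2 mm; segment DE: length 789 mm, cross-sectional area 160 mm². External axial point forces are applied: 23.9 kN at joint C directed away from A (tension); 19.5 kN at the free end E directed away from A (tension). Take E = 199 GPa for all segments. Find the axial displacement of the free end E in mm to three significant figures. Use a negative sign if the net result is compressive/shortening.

0.876 mm

Internal axial forces (sectioning from the free end, tension +): N_DE = 19.5 kN, N_CD = 19.5 kN, N_BC = 43.4 kN, N_AB = 43.4 kN.
A_AB = 1595 mm².
A_BC = 658 mm².
A_CD = 1126 mm².
δ_AB = 43400·687/(1595·199000) = 0.09394 mm
δ_BC = 43400·744/(658·199000) = 0.2466 mm
δ_CD = 19500·603/(1126·199000) = 0.05246 mm
δ_DE = 19500·789/(160·199000) = 0.4832 mm
δ = Σδ_i = 0.8762 mm.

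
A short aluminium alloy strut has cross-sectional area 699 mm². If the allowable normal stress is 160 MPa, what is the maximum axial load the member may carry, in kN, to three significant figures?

112 kN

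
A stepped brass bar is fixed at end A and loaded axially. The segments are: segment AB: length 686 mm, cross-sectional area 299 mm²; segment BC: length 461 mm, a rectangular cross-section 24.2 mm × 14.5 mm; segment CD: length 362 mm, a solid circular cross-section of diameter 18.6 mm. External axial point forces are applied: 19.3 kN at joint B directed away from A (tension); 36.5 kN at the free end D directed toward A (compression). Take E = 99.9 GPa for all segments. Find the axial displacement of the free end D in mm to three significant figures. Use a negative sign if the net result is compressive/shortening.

Internal axial forces (sectioning from the free end, tension +): N_CD = -36.5 kN, N_BC = -36.5 kN, N_AB = -17.2 kN.
A_BC = 350.9 mm².
A_CD = 271.7 mm².
δ_AB = -17200·686/(299·99900) = -0.395 mm
δ_BC = -36500·461/(350.9·99900) = -0.48 mm
δ_CD = -36500·362/(271.7·99900) = -0.4868 mm
δ = Σδ_i = -1.362 mm.

-1.36 mm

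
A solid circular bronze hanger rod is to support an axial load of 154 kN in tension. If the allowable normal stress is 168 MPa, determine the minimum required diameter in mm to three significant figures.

34.2 mm

Required area A ≥ P/σ_allow = 154000/168 = 916.7 mm².
For a solid circular section, d ≥ √(4A/π) = 34.16 mm.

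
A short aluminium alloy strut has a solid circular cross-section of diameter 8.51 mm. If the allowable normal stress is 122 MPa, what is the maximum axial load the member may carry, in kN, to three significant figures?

6.94 kN

A = 56.88 mm².
P_max = σ_allow · A = 122 · 56.88 = 6939 N = 6.939 kN.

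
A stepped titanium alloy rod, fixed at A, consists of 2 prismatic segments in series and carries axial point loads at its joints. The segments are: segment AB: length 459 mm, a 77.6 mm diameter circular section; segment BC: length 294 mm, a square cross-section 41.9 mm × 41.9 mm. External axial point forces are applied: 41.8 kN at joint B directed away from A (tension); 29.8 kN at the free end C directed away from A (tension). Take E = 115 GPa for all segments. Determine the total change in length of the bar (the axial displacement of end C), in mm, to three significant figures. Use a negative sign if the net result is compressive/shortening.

Internal axial forces (sectioning from the free end, tension +): N_BC = 29.8 kN, N_AB = 71.6 kN.
A_AB = 4729 mm².
A_BC = 1756 mm².
δ_AB = 71600·459/(4729·115000) = 0.06042 mm
δ_BC = 29800·294/(1756·115000) = 0.04339 mm
δ = Σδ_i = 0.1038 mm.

0.104 mm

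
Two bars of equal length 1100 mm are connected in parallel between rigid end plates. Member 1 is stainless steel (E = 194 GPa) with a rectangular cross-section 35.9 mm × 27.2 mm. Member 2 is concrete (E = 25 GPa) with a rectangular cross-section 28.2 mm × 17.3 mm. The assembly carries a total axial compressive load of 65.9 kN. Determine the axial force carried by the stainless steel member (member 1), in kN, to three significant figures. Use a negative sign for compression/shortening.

A_1 = 976.5 mm².
A_2 = 487.9 mm².
Equal strain + equilibrium ⇒ each member carries load in proportion to AE: A₁E₁ = 189400000 N, A₂E₂ = 12200000 N, ΣAE = 201600000 N.
F₁ = P·A₁E₁/ΣAE = -65900·189400000/201600000 = -61910 N.

-61.9 kN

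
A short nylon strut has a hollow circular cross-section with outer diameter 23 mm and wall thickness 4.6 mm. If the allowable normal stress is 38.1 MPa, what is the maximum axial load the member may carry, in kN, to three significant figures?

10.1 kN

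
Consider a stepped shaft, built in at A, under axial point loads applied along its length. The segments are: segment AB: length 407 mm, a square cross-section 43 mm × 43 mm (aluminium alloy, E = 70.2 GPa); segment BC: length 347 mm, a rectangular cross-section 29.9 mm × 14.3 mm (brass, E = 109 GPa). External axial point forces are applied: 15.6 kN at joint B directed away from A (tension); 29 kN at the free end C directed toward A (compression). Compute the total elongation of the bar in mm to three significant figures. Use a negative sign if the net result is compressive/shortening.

-0.258 mm

Internal axial forces (sectioning from the free end, tension +): N_BC = -29 kN, N_AB = -13.4 kN.
A_AB = 1849 mm².
A_BC = 427.6 mm².
δ_AB = -13400·407/(1849·70200) = -0.04202 mm
δ_BC = -29000·347/(427.6·109000) = -0.2159 mm
δ = Σδ_i = -0.2579 mm.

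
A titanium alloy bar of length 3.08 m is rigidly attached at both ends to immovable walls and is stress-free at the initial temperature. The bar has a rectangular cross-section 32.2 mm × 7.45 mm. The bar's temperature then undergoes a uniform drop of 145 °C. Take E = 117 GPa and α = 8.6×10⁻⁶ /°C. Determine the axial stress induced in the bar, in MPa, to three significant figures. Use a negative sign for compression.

146 MPa

Free thermal expansion αLΔT = 8.6e-6 · 3080 · -145 = -3.841 mm.
The walls impose strain ε = −(-3.841)/3080 = 1.2470e-03; σ = Eε = 117000 · 1.2470e-03 = 145.9 MPa.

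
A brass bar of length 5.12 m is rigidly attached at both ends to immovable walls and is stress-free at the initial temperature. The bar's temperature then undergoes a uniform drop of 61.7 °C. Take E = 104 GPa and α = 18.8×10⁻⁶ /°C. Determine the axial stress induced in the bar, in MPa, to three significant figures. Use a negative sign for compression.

121 MPa

Free thermal expansion αLΔT = 18.8e-6 · 5120 · -61.7 = -5.939 mm.
The walls impose strain ε = −(-5.939)/5120 = 1.1600e-03; σ = Eε = 104000 · 1.1600e-03 = 120.6 MPa.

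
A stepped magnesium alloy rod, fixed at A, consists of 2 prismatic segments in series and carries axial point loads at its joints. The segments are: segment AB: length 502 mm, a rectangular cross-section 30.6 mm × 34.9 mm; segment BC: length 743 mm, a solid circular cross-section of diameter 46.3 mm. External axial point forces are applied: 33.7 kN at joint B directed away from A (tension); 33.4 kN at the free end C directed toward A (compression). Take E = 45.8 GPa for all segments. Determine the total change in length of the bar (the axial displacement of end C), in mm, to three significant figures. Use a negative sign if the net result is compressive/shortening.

-0.319 mm

Internal axial forces (sectioning from the free end, tension +): N_BC = -33.4 kN, N_AB = 0.3 kN.
A_AB = 1068 mm².
A_BC = 1684 mm².
δ_AB = 300·502/(1068·45800) = 0.003079 mm
δ_BC = -33400·743/(1684·45800) = -0.3218 mm
δ = Σδ_i = -0.3187 mm.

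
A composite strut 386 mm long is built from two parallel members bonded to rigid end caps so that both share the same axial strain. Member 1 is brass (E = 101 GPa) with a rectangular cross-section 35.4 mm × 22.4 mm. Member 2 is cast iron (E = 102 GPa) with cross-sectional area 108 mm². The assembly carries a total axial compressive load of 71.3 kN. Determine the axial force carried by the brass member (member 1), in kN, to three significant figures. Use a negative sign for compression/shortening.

A_1 = 793 mm².
Equal strain + equilibrium ⇒ each member carries load in proportion to AE: A₁E₁ = 80090000 N, A₂E₂ = 11020000 N, ΣAE = 91100000 N.
F₁ = P·A₁E₁/ΣAE = -71300·80090000/91100000 = -62680 N.

-62.7 kN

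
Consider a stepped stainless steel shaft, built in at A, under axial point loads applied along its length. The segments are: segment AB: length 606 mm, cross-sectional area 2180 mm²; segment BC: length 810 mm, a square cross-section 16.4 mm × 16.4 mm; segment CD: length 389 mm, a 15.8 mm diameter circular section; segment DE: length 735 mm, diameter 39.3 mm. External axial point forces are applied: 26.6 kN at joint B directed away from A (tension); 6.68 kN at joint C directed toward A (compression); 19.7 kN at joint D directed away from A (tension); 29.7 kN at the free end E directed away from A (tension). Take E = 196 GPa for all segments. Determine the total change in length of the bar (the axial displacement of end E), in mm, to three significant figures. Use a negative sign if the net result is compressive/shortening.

1.35 mm

Internal axial forces (sectioning from the free end, tension +): N_DE = 29.7 kN, N_CD = 49.4 kN, N_BC = 42.72 kN, N_AB = 69.32 kN.
A_BC = 269 mm².
A_CD = 196.1 mm².
A_DE = 1213 mm².
δ_AB = 69320·606/(2180·196000) = 0.09831 mm
δ_BC = 42720·810/(269·196000) = 0.6564 mm
δ_CD = 49400·389/(196.1·196000) = 0.5001 mm
δ_DE = 29700·735/(1213·196000) = 0.09181 mm
δ = Σδ_i = 1.347 mm.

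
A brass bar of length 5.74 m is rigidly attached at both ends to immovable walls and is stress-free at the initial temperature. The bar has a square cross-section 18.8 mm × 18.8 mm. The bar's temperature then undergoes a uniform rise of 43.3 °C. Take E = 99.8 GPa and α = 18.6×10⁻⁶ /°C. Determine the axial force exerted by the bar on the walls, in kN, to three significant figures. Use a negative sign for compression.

-28.4 kN

Free thermal expansion αLΔT = 18.6e-6 · 5740 · 43.3 = 4.623 mm.
The walls impose strain ε = −(4.623)/5740 = -8.0538e-04; σ = Eε = 99800 · -8.0538e-04 = -80.38 MPa.
Wall reaction R = σ·A = -80.38·353.4 = -28410 N = -28.41 kN.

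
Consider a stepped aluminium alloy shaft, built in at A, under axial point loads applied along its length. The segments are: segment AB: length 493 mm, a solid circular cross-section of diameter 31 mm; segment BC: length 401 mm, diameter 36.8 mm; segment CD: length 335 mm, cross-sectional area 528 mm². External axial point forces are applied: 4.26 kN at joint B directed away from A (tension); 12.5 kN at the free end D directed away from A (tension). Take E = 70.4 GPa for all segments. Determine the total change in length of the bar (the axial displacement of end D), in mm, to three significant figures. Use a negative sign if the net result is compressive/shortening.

Internal axial forces (sectioning from the free end, tension +): N_CD = 12.5 kN, N_BC = 12.5 kN, N_AB = 16.76 kN.
A_AB = 754.8 mm².
A_BC = 1064 mm².
δ_AB = 16760·493/(754.8·70400) = 0.1555 mm
δ_BC = 12500·401/(1064·70400) = 0.06694 mm
δ_CD = 12500·335/(528·70400) = 0.1127 mm
δ = Σδ_i = 0.3351 mm.

0.335 mm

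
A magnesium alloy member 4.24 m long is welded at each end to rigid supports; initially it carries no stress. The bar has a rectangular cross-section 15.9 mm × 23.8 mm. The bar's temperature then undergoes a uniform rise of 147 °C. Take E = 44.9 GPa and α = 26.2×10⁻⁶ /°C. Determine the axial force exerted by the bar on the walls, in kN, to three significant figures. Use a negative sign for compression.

-65.4 kN

Free thermal expansion αLΔT = 26.2e-6 · 4240 · 147 = 16.33 mm.
The walls impose strain ε = −(16.33)/4240 = -3.8514e-03; σ = Eε = 44900 · -3.8514e-03 = -172.9 MPa.
Wall reaction R = σ·A = -172.9·378.4 = -65440 N = -65.44 kN.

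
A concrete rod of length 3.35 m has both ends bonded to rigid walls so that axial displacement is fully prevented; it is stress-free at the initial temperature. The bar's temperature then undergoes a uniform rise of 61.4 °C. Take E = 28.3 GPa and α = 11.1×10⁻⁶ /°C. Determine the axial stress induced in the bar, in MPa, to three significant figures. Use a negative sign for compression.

-19.3 MPa

Free thermal expansion αLΔT = 11.1e-6 · 3350 · 61.4 = 2.283 mm.
The walls impose strain ε = −(2.283)/3350 = -6.8154e-04; σ = Eε = 28300 · -6.8154e-04 = -19.29 MPa.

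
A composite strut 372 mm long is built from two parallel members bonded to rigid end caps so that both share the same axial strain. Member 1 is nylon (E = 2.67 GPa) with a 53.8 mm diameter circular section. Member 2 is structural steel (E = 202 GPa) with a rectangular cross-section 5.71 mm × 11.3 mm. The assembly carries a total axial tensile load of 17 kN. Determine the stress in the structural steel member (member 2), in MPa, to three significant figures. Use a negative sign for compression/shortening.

180 MPa

A_1 = 2273 mm².
A_2 = 64.52 mm².
Equal strain + equilibrium ⇒ each member carries load in proportion to AE: A₁E₁ = 6070000 N, A₂E₂ = 13030000 N, ΣAE = 19100000 N.
σ₂ = P·E₂/ΣAE = 17000·202000/19100000 = 179.8 MPa.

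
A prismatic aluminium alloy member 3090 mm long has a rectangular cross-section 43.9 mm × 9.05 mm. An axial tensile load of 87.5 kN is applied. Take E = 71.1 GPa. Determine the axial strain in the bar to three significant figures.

0.00310

A = 397.3 mm².
σ = N/A = 220.2 MPa; ε = σ/E = 220.2/71100 = 3.098e-03.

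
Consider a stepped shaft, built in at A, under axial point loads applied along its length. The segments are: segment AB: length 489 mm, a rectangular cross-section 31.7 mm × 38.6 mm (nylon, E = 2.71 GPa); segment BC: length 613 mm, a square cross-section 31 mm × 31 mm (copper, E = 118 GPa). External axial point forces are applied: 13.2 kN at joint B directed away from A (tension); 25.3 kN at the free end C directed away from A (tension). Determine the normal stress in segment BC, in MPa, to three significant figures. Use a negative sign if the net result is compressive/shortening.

26.3 MPa

Internal axial forces (sectioning from the free end, tension +): N_BC = 25.3 kN, N_AB = 38.5 kN.
A_BC = 961 mm².
σ_BC = N_BC/A_BC = 25300/961 = 26.33 MPa.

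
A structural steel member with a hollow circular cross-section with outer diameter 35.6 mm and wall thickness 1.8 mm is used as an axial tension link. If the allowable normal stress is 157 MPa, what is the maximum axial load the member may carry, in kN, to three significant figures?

30.0 kN

A = 191.1 mm².
P_max = σ_allow · A = 157 · 191.1 = 30010 N = 30.01 kN.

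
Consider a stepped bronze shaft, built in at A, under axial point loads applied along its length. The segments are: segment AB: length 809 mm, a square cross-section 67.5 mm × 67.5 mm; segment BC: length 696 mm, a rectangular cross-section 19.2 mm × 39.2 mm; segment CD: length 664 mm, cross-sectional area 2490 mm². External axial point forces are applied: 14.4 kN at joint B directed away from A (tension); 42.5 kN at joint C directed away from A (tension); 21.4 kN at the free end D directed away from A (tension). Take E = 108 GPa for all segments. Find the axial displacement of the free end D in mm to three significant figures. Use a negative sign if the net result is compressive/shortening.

0.729 mm

Internal axial forces (sectioning from the free end, tension +): N_CD = 21.4 kN, N_BC = 63.9 kN, N_AB = 78.3 kN.
A_AB = 4556 mm².
A_BC = 752.6 mm².
δ_AB = 78300·809/(4556·108000) = 0.1287 mm
δ_BC = 63900·696/(752.6·108000) = 0.5471 mm
δ_CD = 21400·664/(2490·108000) = 0.05284 mm
δ = Σδ_i = 0.7287 mm.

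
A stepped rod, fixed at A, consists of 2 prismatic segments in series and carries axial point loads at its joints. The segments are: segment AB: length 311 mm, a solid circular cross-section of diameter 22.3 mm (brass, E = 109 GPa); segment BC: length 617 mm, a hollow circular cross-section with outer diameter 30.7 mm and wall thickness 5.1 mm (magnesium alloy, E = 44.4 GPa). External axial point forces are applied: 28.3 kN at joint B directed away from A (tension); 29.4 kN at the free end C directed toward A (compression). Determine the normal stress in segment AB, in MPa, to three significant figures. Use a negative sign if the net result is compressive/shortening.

-2.82 MPa

Internal axial forces (sectioning from the free end, tension +): N_BC = -29.4 kN, N_AB = -1.1 kN.
A_AB = 390.6 mm².
σ_AB = N_AB/A_AB = -1100/390.6 = -2.816 MPa.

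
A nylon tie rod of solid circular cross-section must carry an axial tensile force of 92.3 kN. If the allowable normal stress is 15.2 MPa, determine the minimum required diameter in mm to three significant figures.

87.9 mm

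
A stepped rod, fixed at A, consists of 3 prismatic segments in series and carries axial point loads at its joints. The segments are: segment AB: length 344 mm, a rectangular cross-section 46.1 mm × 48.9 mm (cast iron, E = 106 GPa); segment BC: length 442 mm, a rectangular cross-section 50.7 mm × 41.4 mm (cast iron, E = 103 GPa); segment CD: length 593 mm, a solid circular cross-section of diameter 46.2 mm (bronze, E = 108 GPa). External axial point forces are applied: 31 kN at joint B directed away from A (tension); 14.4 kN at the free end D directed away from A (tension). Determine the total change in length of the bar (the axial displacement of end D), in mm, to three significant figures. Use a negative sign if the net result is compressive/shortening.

Internal axial forces (sectioning from the free end, tension +): N_CD = 14.4 kN, N_BC = 14.4 kN, N_AB = 45.4 kN.
A_AB = 2254 mm².
A_BC = 2099 mm².
A_CD = 1676 mm².
δ_AB = 45400·344/(2254·106000) = 0.06536 mm
δ_BC = 14400·442/(2099·103000) = 0.02944 mm
δ_CD = 14400·593/(1676·108000) = 0.04716 mm
δ = Σδ_i = 0.142 mm.

0.142 mm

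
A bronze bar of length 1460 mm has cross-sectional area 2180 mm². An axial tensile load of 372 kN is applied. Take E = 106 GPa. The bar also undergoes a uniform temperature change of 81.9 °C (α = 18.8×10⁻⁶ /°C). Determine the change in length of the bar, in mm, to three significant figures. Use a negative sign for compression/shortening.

4.60 mm

δ_mech = NL/(AE) = 372000·1460/(2180·106000) = 2.35 mm.
δ_thermal = αLΔT = 18.8e-6·1460·81.9 = 2.248 mm.
δ = δ_mech + δ_thermal = 4.598 mm.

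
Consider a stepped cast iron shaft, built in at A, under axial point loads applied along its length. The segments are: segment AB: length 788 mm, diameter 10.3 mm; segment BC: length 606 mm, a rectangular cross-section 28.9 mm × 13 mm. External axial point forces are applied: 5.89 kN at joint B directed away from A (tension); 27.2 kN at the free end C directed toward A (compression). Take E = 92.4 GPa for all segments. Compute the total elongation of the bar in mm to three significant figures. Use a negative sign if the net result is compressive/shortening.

Internal axial forces (sectioning from the free end, tension +): N_BC = -27.2 kN, N_AB = -21.31 kN.
A_AB = 83.32 mm².
A_BC = 375.7 mm².
δ_AB = -21310·788/(83.32·92400) = -2.181 mm
δ_BC = -27200·606/(375.7·92400) = -0.4748 mm
δ = Σδ_i = -2.656 mm.

-2.66 mm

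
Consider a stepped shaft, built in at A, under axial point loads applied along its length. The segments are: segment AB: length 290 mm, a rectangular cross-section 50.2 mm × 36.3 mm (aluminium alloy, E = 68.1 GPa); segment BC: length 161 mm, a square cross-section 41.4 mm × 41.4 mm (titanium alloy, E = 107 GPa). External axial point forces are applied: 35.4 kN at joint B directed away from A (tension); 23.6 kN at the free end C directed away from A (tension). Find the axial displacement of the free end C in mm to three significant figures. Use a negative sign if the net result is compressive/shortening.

Internal axial forces (sectioning from the free end, tension +): N_BC = 23.6 kN, N_AB = 59 kN.
A_AB = 1822 mm².
A_BC = 1714 mm².
δ_AB = 59000·290/(1822·68100) = 0.1379 mm
δ_BC = 23600·161/(1714·107000) = 0.02072 mm
δ = Σδ_i = 0.1586 mm.

0.159 mm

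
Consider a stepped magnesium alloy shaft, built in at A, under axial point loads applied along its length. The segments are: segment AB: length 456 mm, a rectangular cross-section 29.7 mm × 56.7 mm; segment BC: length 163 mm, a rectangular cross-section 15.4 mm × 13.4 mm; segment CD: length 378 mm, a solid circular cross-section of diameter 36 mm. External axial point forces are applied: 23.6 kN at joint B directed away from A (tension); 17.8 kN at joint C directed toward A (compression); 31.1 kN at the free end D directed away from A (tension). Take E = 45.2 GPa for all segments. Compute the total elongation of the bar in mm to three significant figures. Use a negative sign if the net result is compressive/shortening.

0.709 mm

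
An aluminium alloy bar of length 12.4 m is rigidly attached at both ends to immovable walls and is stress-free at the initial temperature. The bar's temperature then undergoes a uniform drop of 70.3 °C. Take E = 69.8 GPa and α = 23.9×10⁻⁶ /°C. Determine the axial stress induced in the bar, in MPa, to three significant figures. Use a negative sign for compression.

Free thermal expansion αLΔT = 23.9e-6 · 12400 · -70.3 = -20.83 mm.
The walls impose strain ε = −(-20.83)/12400 = 1.6802e-03; σ = Eε = 69800 · 1.6802e-03 = 117.3 MPa.

117 MPa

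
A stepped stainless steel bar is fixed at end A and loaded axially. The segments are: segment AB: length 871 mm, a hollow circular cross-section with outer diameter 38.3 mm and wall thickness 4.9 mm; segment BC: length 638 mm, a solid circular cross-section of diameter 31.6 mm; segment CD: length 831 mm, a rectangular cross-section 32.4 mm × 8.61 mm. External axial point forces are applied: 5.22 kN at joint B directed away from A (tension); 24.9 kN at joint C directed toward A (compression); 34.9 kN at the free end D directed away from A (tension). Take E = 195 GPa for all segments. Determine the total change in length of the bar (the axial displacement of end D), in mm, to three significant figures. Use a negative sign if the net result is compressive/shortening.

Internal axial forces (sectioning from the free end, tension +): N_CD = 34.9 kN, N_BC = 10 kN, N_AB = 15.22 kN.
A_AB = 514.2 mm².
A_BC = 784.3 mm².
A_CD = 279 mm².
δ_AB = 15220·871/(514.2·195000) = 0.1322 mm
δ_BC = 10000·638/(784.3·195000) = 0.04172 mm
δ_CD = 34900·831/(279·195000) = 0.5331 mm
δ = Σδ_i = 0.7071 mm.

0.707 mm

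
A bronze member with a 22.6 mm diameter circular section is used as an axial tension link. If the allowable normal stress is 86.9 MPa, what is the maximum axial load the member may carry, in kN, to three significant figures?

A = 401.1 mm².
P_max = σ_allow · A = 86.9 · 401.1 = 34860 N = 34.86 kN.

34.9 kN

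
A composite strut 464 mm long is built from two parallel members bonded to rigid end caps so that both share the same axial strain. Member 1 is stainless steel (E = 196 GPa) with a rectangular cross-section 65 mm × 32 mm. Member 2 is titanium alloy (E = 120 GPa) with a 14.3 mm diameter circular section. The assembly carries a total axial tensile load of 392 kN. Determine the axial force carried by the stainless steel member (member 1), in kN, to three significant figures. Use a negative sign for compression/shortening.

374 kN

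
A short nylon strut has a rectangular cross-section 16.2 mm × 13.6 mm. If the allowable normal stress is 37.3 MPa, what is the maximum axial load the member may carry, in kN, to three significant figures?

A = 220.3 mm².
P_max = σ_allow · A = 37.3 · 220.3 = 8218 N = 8.218 kN.

8.22 kN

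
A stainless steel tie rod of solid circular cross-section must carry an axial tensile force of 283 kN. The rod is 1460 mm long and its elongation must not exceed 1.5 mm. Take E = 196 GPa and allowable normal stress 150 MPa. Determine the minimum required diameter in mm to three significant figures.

Required area A ≥ P/σ_allow = 283000/150 = 1887 mm².
For a solid circular section, d ≥ √(4A/π) = 49.01 mm.
Elongation limit: A ≥ PL/(Eδ_allow) = 283000·1460/(196000·1.5) = 1405 mm² ⇒ d ≥ 42.3 mm.
The stress limit governs.

49.0 mm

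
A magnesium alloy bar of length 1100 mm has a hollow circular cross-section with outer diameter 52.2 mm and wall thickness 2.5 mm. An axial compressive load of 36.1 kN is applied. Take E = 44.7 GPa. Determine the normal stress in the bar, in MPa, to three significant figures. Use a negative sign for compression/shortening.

-92.5 MPa

A = 390.3 mm².
σ = N/A = -36100/390.3 = -92.48 MPa.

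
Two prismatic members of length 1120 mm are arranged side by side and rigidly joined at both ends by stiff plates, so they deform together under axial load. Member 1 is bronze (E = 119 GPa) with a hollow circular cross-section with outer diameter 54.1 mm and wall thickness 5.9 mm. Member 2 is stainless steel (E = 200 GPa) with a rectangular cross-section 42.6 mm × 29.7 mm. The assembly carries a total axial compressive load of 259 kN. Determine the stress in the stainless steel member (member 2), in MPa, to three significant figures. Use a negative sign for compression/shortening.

-144 MPa

A_1 = 893.4 mm².
A_2 = 1265 mm².
Equal strain + equilibrium ⇒ each member carries load in proportion to AE: A₁E₁ = 106300000 N, A₂E₂ = 253000000 N, ΣAE = 359400000 N.
σ₂ = P·E₂/ΣAE = -259000·200000/359400000 = -144.1 MPa.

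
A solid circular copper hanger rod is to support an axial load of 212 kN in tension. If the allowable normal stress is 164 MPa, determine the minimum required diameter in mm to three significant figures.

40.6 mm

Required area A ≥ P/σ_allow = 212000/164 = 1293 mm².
For a solid circular section, d ≥ √(4A/π) = 40.57 mm.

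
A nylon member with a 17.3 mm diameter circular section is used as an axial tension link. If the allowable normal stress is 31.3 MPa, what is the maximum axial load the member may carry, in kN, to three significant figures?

A = 235.1 mm².
P_max = σ_allow · A = 31.3 · 235.1 = 7357 N = 7.357 kN.

7.36 kN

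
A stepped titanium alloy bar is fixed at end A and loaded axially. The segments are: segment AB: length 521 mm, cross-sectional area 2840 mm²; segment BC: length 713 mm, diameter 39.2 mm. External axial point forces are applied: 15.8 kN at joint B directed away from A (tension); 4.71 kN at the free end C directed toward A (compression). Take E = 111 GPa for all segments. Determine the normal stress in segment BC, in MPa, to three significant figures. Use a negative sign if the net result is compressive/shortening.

-3.90 MPa

Internal axial forces (sectioning from the free end, tension +): N_BC = -4.71 kN, N_AB = 11.09 kN.
A_BC = 1207 mm².
σ_BC = N_BC/A_BC = -4710/1207 = -3.903 MPa.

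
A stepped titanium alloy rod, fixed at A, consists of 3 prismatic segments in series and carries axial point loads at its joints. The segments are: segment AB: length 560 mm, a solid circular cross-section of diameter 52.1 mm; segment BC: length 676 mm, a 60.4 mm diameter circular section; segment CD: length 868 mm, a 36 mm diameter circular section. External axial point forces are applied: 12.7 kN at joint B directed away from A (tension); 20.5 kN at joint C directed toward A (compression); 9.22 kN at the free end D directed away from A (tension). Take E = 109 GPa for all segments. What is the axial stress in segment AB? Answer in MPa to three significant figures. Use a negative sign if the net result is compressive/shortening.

Internal axial forces (sectioning from the free end, tension +): N_CD = 9.22 kN, N_BC = -11.28 kN, N_AB = 1.42 kN.
A_AB = 2132 mm².
σ_AB = N_AB/A_AB = 1420/2132 = 0.6661 MPa.

0.666 MPa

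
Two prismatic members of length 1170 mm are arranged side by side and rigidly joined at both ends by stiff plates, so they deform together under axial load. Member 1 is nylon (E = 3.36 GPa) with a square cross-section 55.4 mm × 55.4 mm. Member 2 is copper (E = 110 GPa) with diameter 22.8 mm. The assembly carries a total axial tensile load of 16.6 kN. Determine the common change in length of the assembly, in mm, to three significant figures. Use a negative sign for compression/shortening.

0.352 mm

A_1 = 3069 mm².
A_2 = 408.3 mm².
Equal strain + equilibrium ⇒ each member carries load in proportion to AE: A₁E₁ = 10310000 N, A₂E₂ = 44910000 N, ΣAE = 55220000 N.
δ = PL/ΣAE = 16600·1170/55220000 = 0.3517 mm.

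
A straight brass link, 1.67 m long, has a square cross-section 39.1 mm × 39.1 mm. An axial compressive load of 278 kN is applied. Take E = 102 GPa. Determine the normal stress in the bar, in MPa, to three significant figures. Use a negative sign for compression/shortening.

A = 1529 mm².
σ = N/A = -278000/1529 = -181.8 MPa.

-182 MPa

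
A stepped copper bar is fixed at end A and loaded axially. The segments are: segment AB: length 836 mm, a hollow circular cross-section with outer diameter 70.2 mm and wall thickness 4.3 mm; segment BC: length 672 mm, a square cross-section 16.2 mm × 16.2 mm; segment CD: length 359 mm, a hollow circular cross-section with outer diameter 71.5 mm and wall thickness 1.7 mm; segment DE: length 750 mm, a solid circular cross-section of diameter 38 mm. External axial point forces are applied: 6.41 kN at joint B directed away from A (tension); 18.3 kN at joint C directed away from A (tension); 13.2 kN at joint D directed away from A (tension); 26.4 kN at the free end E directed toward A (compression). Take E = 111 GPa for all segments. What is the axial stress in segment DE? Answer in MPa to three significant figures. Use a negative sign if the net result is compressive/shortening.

Internal axial forces (sectioning from the free end, tension +): N_DE = -26.4 kN, N_CD = -13.2 kN, N_BC = 5.1 kN, N_AB = 11.51 kN.
A_DE = 1134 mm².
σ_DE = N_DE/A_DE = -26400/1134 = -23.28 MPa.

-23.3 MPa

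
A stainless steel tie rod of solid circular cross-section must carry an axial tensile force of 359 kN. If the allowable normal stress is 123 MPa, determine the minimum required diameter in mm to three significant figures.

61.0 mm

Required area A ≥ P/σ_allow = 359000/123 = 2919 mm².
For a solid circular section, d ≥ √(4A/π) = 60.96 mm.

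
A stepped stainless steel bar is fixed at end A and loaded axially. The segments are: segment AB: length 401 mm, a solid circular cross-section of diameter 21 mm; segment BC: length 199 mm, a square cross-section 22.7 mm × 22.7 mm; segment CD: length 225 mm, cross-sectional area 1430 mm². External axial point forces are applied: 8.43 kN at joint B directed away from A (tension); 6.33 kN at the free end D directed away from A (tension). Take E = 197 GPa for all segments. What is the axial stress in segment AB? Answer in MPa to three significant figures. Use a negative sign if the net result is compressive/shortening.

Internal axial forces (sectioning from the free end, tension +): N_CD = 6.33 kN, N_BC = 6.33 kN, N_AB = 14.76 kN.
A_AB = 346.4 mm².
σ_AB = N_AB/A_AB = 14760/346.4 = 42.61 MPa.

42.6 MPa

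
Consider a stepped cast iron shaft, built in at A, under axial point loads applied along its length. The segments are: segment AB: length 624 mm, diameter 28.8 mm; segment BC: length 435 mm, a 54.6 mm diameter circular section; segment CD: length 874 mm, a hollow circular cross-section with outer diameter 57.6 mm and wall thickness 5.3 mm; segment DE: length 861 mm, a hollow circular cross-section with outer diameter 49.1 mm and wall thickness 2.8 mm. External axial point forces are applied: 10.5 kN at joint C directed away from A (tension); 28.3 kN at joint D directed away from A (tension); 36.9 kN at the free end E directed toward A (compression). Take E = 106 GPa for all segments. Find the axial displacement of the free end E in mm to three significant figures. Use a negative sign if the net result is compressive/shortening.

Internal axial forces (sectioning from the free end, tension +): N_DE = -36.9 kN, N_CD = -8.6 kN, N_BC = 1.9 kN, N_AB = 1.9 kN.
A_AB = 651.4 mm².
A_BC = 2341 mm².
A_CD = 870.8 mm².
A_DE = 407.3 mm².
δ_AB = 1900·624/(651.4·106000) = 0.01717 mm
δ_BC = 1900·435/(2341·106000) = 0.00333 mm
δ_CD = -8600·874/(870.8·106000) = -0.08143 mm
δ_DE = -36900·861/(407.3·106000) = -0.7359 mm
δ = Σδ_i = -0.7969 mm.

-0.797 mm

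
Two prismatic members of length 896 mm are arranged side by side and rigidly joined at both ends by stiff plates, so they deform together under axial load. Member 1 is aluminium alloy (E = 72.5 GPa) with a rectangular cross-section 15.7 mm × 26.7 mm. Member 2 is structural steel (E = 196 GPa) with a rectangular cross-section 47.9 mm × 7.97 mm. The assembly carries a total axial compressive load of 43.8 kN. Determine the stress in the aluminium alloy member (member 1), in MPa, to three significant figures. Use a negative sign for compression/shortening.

-30.2 MPa

A_1 = 419.2 mm².
A_2 = 381.8 mm².
Equal strain + equilibrium ⇒ each member carries load in proportion to AE: A₁E₁ = 30390000 N, A₂E₂ = 74830000 N, ΣAE = 105200000 N.
σ₁ = P·E₁/ΣAE = -43800·72500/105200000 = -30.18 MPa.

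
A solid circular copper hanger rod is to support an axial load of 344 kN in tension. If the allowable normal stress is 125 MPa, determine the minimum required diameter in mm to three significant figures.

Required area A ≥ P/σ_allow = 344000/125 = 2752 mm².
For a solid circular section, d ≥ √(4A/π) = 59.19 mm.

59.2 mm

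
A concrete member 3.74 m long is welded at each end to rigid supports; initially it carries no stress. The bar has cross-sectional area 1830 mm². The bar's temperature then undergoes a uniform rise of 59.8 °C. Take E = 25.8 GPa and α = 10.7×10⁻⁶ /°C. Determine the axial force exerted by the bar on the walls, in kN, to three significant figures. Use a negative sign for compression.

-30.2 kN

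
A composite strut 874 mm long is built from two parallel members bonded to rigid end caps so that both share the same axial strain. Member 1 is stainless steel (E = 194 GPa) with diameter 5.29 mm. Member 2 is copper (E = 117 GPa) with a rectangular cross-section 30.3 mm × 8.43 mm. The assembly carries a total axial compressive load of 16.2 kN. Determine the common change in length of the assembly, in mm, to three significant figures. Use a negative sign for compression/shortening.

-0.415 mm

A_1 = 21.98 mm².
A_2 = 255.4 mm².
Equal strain + equilibrium ⇒ each member carries load in proportion to AE: A₁E₁ = 4264000 N, A₂E₂ = 29890000 N, ΣAE = 34150000 N.
δ = PL/ΣAE = -16200·874/34150000 = -0.4146 mm.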